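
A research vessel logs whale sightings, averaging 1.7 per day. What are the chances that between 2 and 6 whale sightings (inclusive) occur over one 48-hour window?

Over the interval, μ = 1.7 × 2 = 3.4 (a 48-hour window = 2 days).
P(2 ≤ N ≤ 6) = Σ_{j=2}^{6} e^(−3.4) · 3.4^j/j! ≈ 0.7953.

0.7953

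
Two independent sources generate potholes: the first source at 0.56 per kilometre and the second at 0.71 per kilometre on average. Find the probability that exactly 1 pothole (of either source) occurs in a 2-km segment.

0.2003

Independent Poisson processes superpose: combined rate λ = 0.56 + 0.71 = 1.27 per kilometre.
Over the interval, μ = 1.27 × 2 = 2.54 (a 2-km segment = 2 kilometres).
P(N = 1) = e^(−2.54) · 2.54^1/1! ≈ 0.2003.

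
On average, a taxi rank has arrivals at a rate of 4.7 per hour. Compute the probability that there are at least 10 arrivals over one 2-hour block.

Over the interval, μ = 4.7 × 2 = 9.4 (a 2-hour block = 2 hours).
P(N ≥ 10) = 1 − P(N ≤ 9) = 1 − Σ_{j=0}^{9} e^(−μ) μ^j/j! ≈ 0.4651.

0.4651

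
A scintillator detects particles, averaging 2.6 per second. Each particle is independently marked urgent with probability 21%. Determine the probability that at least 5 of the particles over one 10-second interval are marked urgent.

0.6362

Thinning: the particles that are marked urgent themselves form a Poisson process with rate 0.21 × 2.6 = 0.546 per second.
Over the interval, μ = 0.546 × 10 = 5.46 (a 10-second interval = 10 seconds).
P(N ≥ 5) = 1 − P(N ≤ 4) ≈ 0.6362.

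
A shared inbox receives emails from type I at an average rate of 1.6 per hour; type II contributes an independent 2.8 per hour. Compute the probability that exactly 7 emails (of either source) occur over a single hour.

0.0778

Independent Poisson processes superpose: combined rate λ = 1.6 + 2.8 = 4.4 per hour.
So μ = 4.4.
P(N = 7) = e^(−4.4) · 4.4^7/7! ≈ 0.0778.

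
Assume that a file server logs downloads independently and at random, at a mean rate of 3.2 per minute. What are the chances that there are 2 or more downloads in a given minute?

0.8288

With mean μ = 3.2 per minute,
P(N ≥ 2) = 1 − P(N ≤ 1) = 1 − Σ_{j=0}^{1} e^(−μ) μ^j/j! ≈ 0.8288.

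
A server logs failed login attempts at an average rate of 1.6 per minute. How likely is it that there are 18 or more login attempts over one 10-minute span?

0.3407

Over the interval, μ = 1.6 × 10 = 16 (a 10-minute span = 10 minutes).
P(N ≥ 18) = 1 − P(N ≤ 17) = 1 − Σ_{j=0}^{17} e^(−μ) μ^j/j! ≈ 0.3407.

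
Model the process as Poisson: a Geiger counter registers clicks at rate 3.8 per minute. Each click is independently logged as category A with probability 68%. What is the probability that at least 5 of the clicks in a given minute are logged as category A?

0.1203

Thinning: the clicks that are logged as category A themselves form a Poisson process with rate 0.68 × 3.8 = 2.584 per minute.
So μ = 2.584.
P(N ≥ 5) = 1 − P(N ≤ 4) ≈ 0.1203.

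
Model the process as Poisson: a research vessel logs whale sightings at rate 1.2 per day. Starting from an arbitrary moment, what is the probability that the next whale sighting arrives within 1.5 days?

0.8347

Inter-arrival times are exponential with rate λ = 1.2 per day.
P(T ≤ 1.5) = 1 − e^(−λt) = 1 − e^(−1.2 × 1.5) = 1 − e^(−1.8) ≈ 0.8347.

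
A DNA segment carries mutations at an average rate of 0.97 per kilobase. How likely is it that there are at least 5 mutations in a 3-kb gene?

0.1698

Over the interval, μ = 0.97 × 3 = 2.91 (a 3-kb gene = 3 kilobases).
P(N ≥ 5) = 1 − P(N ≤ 4) = 1 − Σ_{j=0}^{4} e^(−μ) μ^j/j! ≈ 0.1698.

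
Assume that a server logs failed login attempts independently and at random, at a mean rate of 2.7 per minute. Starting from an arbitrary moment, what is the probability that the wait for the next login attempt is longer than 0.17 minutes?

The wait for the next event is exponential with rate λ = 2.7 per minute.
P(T > 0.17) = e^(−λt) = e^(−2.7 × 0.17) = e^(−0.459) ≈ 0.6319.

0.6319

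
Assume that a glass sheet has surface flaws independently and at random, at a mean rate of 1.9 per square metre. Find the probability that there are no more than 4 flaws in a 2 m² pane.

0.6678

Over the interval, μ = 1.9 × 2 = 3.8 (a 2 m² pane = 2 square metres).
P(N ≤ 4) = Σ_{j=0}^{4} e^(−μ) μ^j/j! ≈ 0.6678.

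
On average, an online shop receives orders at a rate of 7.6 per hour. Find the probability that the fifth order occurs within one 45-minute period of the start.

0.6728

Over the interval, μ = 7.6 × 0.75 = 5.7 (a 45-minute period = 0.75 hours).
The fifth arrival falls in the interval iff at least 5 events occur there: P(S_5 ≤ t) = P(N ≥ 5) = 1 − P(N ≤ 4) ≈ 0.6728.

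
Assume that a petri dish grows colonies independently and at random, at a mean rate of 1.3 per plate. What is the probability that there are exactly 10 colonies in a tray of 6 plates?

0.0941

Over the interval, μ = 1.3 × 6 = 7.8 (a tray of 6 plates = 6 plates).
P(N = 10) = e^(−μ) μ^10/10! = e^(−7.8) · 7.8^10/3628800 ≈ 0.0941.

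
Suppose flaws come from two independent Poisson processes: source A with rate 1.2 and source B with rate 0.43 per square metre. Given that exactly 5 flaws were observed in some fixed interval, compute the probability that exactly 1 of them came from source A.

0.0178

Given the total, each event is independently from source A with probability p = λ_A/(λ_A+λ_B) = 1.2/1.63 ≈ 0.7362.
So K ~ Binomial(5, 1.2/1.63): P(K = 1) = C(5,1) · (1.2/1.63)^1 · (0.43/1.63)^4 ≈ 0.0178.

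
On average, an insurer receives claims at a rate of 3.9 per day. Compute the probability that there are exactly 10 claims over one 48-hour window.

0.0941

Over the interval, μ = 3.9 × 2 = 7.8 (a 48-hour window = 2 days).
P(N = 10) = e^(−μ) μ^10/10! = e^(−7.8) · 7.8^10/3628800 ≈ 0.0941.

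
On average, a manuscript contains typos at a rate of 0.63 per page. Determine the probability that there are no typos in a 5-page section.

0.0429

Over the interval, μ = 0.63 × 5 = 3.15 (a 5-page section = 5 pages).
P(N = 0) = e^(−μ) μ^0/0! = e^(−3.15) · 3.15^0/1 ≈ 0.0429.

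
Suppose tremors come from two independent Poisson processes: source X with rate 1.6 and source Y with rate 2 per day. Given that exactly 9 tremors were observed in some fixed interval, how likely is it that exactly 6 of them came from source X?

0.1110

Given the total, each event is independently from source X with probability p = λ_X/(λ_X+λ_Y) = 1.6/3.6 ≈ 0.4444.
So K ~ Binomial(9, 1.6/3.6): P(K = 6) = C(9,6) · (1.6/3.6)^6 · (2/3.6)^3 ≈ 0.1110.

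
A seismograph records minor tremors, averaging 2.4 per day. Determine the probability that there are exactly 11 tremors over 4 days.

Over the interval, μ = 2.4 × 4 = 9.6 (4 days).
P(N = 11) = e^(−μ) μ^11/11! = e^(−9.6) · 9.6^11/39916800 ≈ 0.1083.

0.1083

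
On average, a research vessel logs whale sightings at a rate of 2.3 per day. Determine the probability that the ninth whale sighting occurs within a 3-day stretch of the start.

0.2580

Over the interval, μ = 2.3 × 3 = 6.9 (a 3-day stretch = 3 days).
The ninth arrival falls in the interval iff at least 9 events occur there: P(S_9 ≤ t) = P(N ≥ 9) = 1 − P(N ≤ 8) ≈ 0.2580.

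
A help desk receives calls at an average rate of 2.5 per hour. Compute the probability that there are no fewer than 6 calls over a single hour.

0.0420

With mean μ = 2.5 per hour,
P(N ≥ 6) = 1 − P(N ≤ 5) = 1 − Σ_{j=0}^{5} e^(−μ) μ^j/j! ≈ 0.0420.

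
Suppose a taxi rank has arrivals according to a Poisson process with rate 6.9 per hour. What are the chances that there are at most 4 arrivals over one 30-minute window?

Over the interval, μ = 6.9 × 0.5 = 3.45 (a 30-minute window = 0.5 hours).
P(N ≤ 4) = Σ_{j=0}^{4} e^(−μ) μ^j/j! ≈ 0.7349.

0.7349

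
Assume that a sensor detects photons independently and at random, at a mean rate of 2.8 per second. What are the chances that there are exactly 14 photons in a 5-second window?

Over the interval, μ = 2.8 × 5 = 14 (a 5-second window = 5 seconds).
P(N = 14) = e^(−μ) μ^14/14! = e^(−14) · 14^14/87178291200 ≈ 0.1060.

0.1060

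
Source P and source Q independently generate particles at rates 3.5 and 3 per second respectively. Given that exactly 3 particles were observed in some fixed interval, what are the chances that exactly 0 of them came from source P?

0.0983

Given the total, each event is independently from source P with probability p = λ_P/(λ_P+λ_Q) = 3.5/6.5 ≈ 0.5385.
So K ~ Binomial(3, 3.5/6.5): P(K = 0) = C(3,0) · (3.5/6.5)^0 · (3/6.5)^3 ≈ 0.0983.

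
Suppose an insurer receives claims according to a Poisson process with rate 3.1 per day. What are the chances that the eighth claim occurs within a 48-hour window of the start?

Over the interval, μ = 3.1 × 2 = 6.2 (a 48-hour window = 2 days).
The eighth arrival falls in the interval iff at least 8 events occur there: P(S_8 ≤ t) = P(N ≥ 8) = 1 − P(N ≤ 7) ≈ 0.2840.

0.2840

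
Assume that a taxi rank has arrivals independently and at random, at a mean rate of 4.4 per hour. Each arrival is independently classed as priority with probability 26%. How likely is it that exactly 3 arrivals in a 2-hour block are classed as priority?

0.2026

Thinning: the arrivals that are classed as priority themselves form a Poisson process with rate 0.26 × 4.4 = 1.144 per hour.
Over the interval, μ = 1.144 × 2 = 2.288 (a 2-hour block = 2 hours).
P(N = 3) = e^(−2.288) · 2.288^3/3! ≈ 0.2026.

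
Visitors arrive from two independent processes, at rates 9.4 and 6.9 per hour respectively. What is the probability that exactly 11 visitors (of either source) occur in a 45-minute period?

0.1120

Independent Poisson processes superpose: combined rate λ = 9.4 + 6.9 = 16.3 per hour.
Over the interval, μ = 16.3 × 0.75 = 12.225 (a 45-minute period = 0.75 hours).
P(N = 11) = e^(−12.225) · 12.225^11/11! ≈ 0.1120.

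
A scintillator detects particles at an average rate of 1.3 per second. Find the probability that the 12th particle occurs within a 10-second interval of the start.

Over the interval, μ = 1.3 × 10 = 13 (a 10-second interval = 10 seconds).
The 12th arrival falls in the interval iff at least 12 events occur there: P(S_12 ≤ t) = P(N ≥ 12) = 1 − P(N ≤ 11) ≈ 0.6468.

0.6468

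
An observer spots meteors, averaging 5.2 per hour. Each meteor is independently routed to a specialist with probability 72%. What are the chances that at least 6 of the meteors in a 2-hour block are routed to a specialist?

Thinning: the meteors that are routed to a specialist themselves form a Poisson process with rate 0.72 × 5.2 = 3.744 per hour.
Over the interval, μ = 3.744 × 2 = 7.488 (a 2-hour block = 2 hours).
P(N ≥ 6) = 1 − P(N ≤ 5) ≈ 0.7572.

0.7572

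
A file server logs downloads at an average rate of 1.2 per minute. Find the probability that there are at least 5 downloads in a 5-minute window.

0.7149

Over the interval, μ = 1.2 × 5 = 6 (a 5-minute window = 5 minutes).
P(N ≥ 5) = 1 − P(N ≤ 4) = 1 − Σ_{j=0}^{4} e^(−μ) μ^j/j! ≈ 0.7149.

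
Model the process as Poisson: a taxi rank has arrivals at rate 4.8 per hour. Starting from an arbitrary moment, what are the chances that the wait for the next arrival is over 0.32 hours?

0.2152

The wait for the next event is exponential with rate λ = 4.8 per hour.
P(T > 0.32) = e^(−λt) = e^(−4.8 × 0.32) = e^(−1.536) ≈ 0.2152.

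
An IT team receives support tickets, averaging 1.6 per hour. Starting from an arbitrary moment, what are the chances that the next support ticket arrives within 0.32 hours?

0.4007

Inter-arrival times are exponential with rate λ = 1.6 per hour.
P(T ≤ 0.32) = 1 − e^(−λt) = 1 − e^(−1.6 × 0.32) = 1 − e^(−0.512) ≈ 0.4007.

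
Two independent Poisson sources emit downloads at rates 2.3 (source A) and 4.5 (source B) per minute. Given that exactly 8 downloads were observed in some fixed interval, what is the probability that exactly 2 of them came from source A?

Given the total, each event is independently from source A with probability p = λ_A/(λ_A+λ_B) = 2.3/6.8 ≈ 0.3382.
So K ~ Binomial(8, 2.3/6.8): P(K = 2) = C(8,2) · (2.3/6.8)^2 · (4.5/6.8)^6 ≈ 0.2690.

0.2690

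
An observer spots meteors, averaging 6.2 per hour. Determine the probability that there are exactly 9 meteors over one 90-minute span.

Over the interval, μ = 6.2 × 1.5 = 9.3 (a 90-minute span = 1.5 hours).
P(N = 9) = e^(−μ) μ^9/9! = e^(−9.3) · 9.3^9/362880 ≈ 0.1311.

0.1311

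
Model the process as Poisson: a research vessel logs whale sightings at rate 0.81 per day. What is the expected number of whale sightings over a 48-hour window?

1.62

E[N] = λt = 0.81 × 2 = 1.62 (a 48-hour window = 2 days).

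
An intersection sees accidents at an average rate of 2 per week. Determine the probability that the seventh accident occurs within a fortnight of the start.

0.1107

Over the interval, μ = 2 × 2 = 4 (a fortnight = 2 weeks).
The seventh arrival falls in the interval iff at least 7 events occur there: P(S_7 ≤ t) = P(N ≥ 7) = 1 − P(N ≤ 6) ≈ 0.1107.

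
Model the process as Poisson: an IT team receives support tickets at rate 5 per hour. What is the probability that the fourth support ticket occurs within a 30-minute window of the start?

Over the interval, μ = 5 × 0.5 = 2.5 (a 30-minute window = 0.5 hours).
The fourth arrival falls in the interval iff at least 4 events occur there: P(S_4 ≤ t) = P(N ≥ 4) = 1 − P(N ≤ 3) ≈ 0.2424.

0.2424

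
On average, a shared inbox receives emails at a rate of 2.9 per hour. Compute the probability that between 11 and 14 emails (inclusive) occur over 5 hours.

Over the interval, μ = 2.9 × 5 = 14.5 (5 hours).
P(11 ≤ N ≤ 14) = Σ_{j=11}^{14} e^(−14.5) · 14.5^j/j! ≈ 0.3727.

0.3727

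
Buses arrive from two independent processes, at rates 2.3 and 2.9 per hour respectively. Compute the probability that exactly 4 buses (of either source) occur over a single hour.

Independent Poisson processes superpose: combined rate λ = 2.3 + 2.9 = 5.2 per hour.
So μ = 5.2.
P(N = 4) = e^(−5.2) · 5.2^4/4! ≈ 0.1681.

0.1681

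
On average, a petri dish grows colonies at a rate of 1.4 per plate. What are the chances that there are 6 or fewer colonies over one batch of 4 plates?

Over the interval, μ = 1.4 × 4 = 5.6 (a batch of 4 plates = 4 plates).
P(N ≤ 6) = Σ_{j=0}^{6} e^(−μ) μ^j/j! ≈ 0.6703.

0.6703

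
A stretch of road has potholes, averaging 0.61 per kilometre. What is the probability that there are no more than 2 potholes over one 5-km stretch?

Over the interval, μ = 0.61 × 5 = 3.05 (a 5-km stretch = 5 kilometres).
P(N ≤ 2) = Σ_{j=0}^{2} e^(−μ) μ^j/j! ≈ 0.4121.

0.4121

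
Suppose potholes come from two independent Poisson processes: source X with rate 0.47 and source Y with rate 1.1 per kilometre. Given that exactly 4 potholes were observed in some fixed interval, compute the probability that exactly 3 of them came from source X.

Given the total, each event is independently from source X with probability p = λ_X/(λ_X+λ_Y) = 0.47/1.57 ≈ 0.2994.
So K ~ Binomial(4, 0.47/1.57): P(K = 3) = C(4,3) · (0.47/1.57)^3 · (1.1/1.57)^1 ≈ 0.0752.

0.0752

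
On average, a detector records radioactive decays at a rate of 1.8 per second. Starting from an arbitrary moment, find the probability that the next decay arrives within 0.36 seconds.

0.4769

Inter-arrival times are exponential with rate λ = 1.8 per second.
P(T ≤ 0.36) = 1 − e^(−λt) = 1 − e^(−1.8 × 0.36) = 1 − e^(−0.648) ≈ 0.4769.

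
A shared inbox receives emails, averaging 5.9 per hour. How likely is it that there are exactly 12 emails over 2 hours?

Over the interval, μ = 5.9 × 2 = 11.8 (2 hours).
P(N = 12) = e^(−μ) μ^12/12! = e^(−11.8) · 11.8^12/479001600 ≈ 0.1142.

0.1142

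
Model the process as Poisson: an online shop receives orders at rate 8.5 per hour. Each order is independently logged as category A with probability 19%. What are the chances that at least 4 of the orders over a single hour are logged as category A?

0.0809

Thinning: the orders that are logged as category A themselves form a Poisson process with rate 0.19 × 8.5 = 1.615 per hour.
So μ = 1.615.
P(N ≥ 4) = 1 − P(N ≤ 3) ≈ 0.0809.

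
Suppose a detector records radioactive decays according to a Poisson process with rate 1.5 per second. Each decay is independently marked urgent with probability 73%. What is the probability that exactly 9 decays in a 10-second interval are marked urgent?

Thinning: the decays that are marked urgent themselves form a Poisson process with rate 0.73 × 1.5 = 1.095 per second.
Over the interval, μ = 1.095 × 10 = 10.95 (a 10-second interval = 10 seconds).
P(N = 9) = e^(−10.95) · 10.95^9/9! ≈ 0.1095.

0.1095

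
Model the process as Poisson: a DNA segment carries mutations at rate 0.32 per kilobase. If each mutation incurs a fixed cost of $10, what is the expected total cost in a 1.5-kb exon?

$4.8

E[N] = 0.32 × 1.5 = 0.48 (a 1.5-kb exon = 1.5 kilobases); E[cost] = 0.48 × $10 = $4.8.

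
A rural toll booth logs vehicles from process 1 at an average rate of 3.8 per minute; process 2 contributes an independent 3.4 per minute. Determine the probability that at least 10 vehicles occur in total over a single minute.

Independent Poisson processes superpose: combined rate λ = 3.8 + 3.4 = 7.2 per minute.
So μ = 7.2.
P(N ≥ 10) = 1 − P(N ≤ 9) ≈ 0.1904.

0.1904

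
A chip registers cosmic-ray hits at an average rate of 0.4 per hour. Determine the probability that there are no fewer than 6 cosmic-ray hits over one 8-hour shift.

0.1054

Over the interval, μ = 0.4 × 8 = 3.2 (an 8-hour shift = 8 hours).
P(N ≥ 6) = 1 − P(N ≤ 5) = 1 − Σ_{j=0}^{5} e^(−μ) μ^j/j! ≈ 0.1054.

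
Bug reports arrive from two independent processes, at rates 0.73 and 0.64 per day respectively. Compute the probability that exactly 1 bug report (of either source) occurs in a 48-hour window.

0.1769

Independent Poisson processes superpose: combined rate λ = 0.73 + 0.64 = 1.37 per day.
Over the interval, μ = 1.37 × 2 = 2.74 (a 48-hour window = 2 days).
P(N = 1) = e^(−2.74) · 2.74^1/1! ≈ 0.1769.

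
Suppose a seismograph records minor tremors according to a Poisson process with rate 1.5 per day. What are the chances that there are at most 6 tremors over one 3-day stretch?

0.8311

Over the interval, μ = 1.5 × 3 = 4.5 (a 3-day stretch = 3 days).
P(N ≤ 6) = Σ_{j=0}^{6} e^(−μ) μ^j/j! ≈ 0.8311.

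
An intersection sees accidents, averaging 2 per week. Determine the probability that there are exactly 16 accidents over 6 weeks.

Over the interval, μ = 2 × 6 = 12 (6 weeks).
P(N = 16) = e^(−μ) μ^16/16! = e^(−12) · 12^16/20922789888000 ≈ 0.0543.

0.0543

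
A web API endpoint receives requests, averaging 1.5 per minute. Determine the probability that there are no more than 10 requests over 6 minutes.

0.7060

Over the interval, μ = 1.5 × 6 = 9 (6 minutes).
P(N ≤ 10) = Σ_{j=0}^{10} e^(−μ) μ^j/j! ≈ 0.7060.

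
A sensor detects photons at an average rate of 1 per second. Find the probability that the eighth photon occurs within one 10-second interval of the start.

0.7798

Over the interval, μ = 1 × 10 = 10 (a 10-second interval = 10 seconds).
The eighth arrival falls in the interval iff at least 8 events occur there: P(S_8 ≤ t) = P(N ≥ 8) = 1 − P(N ≤ 7) ≈ 0.7798.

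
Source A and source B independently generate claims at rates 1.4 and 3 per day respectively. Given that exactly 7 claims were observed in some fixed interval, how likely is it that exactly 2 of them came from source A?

Given the total, each event is independently from source A with probability p = λ_A/(λ_A+λ_B) = 1.4/4.4 ≈ 0.3182.
So K ~ Binomial(7, 1.4/4.4): P(K = 2) = C(7,2) · (1.4/4.4)^2 · (3/4.4)^5 ≈ 0.3133.

0.3133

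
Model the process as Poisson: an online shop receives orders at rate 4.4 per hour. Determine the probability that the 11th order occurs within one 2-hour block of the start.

Over the interval, μ = 4.4 × 2 = 8.8 (a 2-hour block = 2 hours).
The 11th arrival falls in the interval iff at least 11 events occur there: P(S_11 ≤ t) = P(N ≥ 11) = 1 − P(N ≤ 10) ≈ 0.2706.

0.2706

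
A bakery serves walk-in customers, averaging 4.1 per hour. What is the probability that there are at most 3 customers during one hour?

With mean μ = 4.1 per hour,
P(N ≤ 3) = Σ_{j=0}^{3} e^(−μ) μ^j/j! ≈ 0.4142.

0.4142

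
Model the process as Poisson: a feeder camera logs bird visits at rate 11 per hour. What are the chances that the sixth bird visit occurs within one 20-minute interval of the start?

Over the interval, μ = 11 × 1/3 ≈ 3.66667 (a 20-minute interval = 1/3 hours).
The sixth arrival falls in the interval iff at least 6 events occur there: P(S_6 ≤ t) = P(N ≥ 6) = 1 − P(N ≤ 5) ≈ 0.1652.

0.1652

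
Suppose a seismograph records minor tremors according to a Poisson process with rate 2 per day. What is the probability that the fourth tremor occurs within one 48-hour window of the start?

0.5665

Over the interval, μ = 2 × 2 = 4 (a 48-hour window = 2 days).
The fourth arrival falls in the interval iff at least 4 events occur there: P(S_4 ≤ t) = P(N ≥ 4) = 1 − P(N ≤ 3) ≈ 0.5665.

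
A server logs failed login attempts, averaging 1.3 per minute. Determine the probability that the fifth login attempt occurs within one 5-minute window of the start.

0.7763

Over the interval, μ = 1.3 × 5 = 6.5 (a 5-minute window = 5 minutes).
The fifth arrival falls in the interval iff at least 5 events occur there: P(S_5 ≤ t) = P(N ≥ 5) = 1 − P(N ≤ 4) ≈ 0.7763.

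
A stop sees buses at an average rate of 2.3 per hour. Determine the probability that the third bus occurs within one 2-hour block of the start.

Over the interval, μ = 2.3 × 2 = 4.6 (a 2-hour block = 2 hours).
The third arrival falls in the interval iff at least 3 events occur there: P(S_3 ≤ t) = P(N ≥ 3) = 1 − P(N ≤ 2) ≈ 0.8374.

0.8374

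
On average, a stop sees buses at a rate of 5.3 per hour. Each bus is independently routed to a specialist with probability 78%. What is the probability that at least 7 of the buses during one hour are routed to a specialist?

0.1251

Thinning: the buses that are routed to a specialist themselves form a Poisson process with rate 0.78 × 5.3 = 4.134 per hour.
So μ = 4.134.
P(N ≥ 7) = 1 − P(N ≤ 6) ≈ 0.1251.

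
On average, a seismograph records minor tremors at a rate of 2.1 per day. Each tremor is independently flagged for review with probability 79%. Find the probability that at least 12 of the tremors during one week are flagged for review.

Thinning: the tremors that are flagged for review themselves form a Poisson process with rate 0.79 × 2.1 = 1.659 per day.
Over the interval, μ = 1.659 × 7 = 11.613 (a week = 7 days).
P(N ≥ 12) = 1 − P(N ≤ 11) ≈ 0.4935.

0.4935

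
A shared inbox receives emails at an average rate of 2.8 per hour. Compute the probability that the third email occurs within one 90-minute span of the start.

0.7898

Over the interval, μ = 2.8 × 1.5 = 4.2 (a 90-minute span = 1.5 hours).
The third arrival falls in the interval iff at least 3 events occur there: P(S_3 ≤ t) = P(N ≥ 3) = 1 − P(N ≤ 2) ≈ 0.7898.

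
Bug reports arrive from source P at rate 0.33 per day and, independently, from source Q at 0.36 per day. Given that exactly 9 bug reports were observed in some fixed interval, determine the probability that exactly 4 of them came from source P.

Given the total, each event is independently from source P with probability p = λ_P/(λ_P+λ_Q) = 0.33/0.69 ≈ 0.4783.
So K ~ Binomial(9, 0.33/0.69): P(K = 4) = C(9,4) · (0.33/0.69)^4 · (0.36/0.69)^5 ≈ 0.2549.

0.2549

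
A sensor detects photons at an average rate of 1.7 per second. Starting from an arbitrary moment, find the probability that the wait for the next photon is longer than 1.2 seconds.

The wait for the next event is exponential with rate λ = 1.7 per second.
P(T > 1.2) = e^(−λt) = e^(−1.7 × 1.2) = e^(−2.04) ≈ 0.1300.

0.1300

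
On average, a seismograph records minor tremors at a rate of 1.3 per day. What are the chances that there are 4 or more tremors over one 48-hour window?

Over the interval, μ = 1.3 × 2 = 2.6 (a 48-hour window = 2 days).
P(N ≥ 4) = 1 − P(N ≤ 3) = 1 − Σ_{j=0}^{3} e^(−μ) μ^j/j! ≈ 0.2640.

0.2640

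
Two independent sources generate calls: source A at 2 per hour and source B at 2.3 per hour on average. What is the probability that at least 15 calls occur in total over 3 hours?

0.3147

Independent Poisson processes superpose: combined rate λ = 2 + 2.3 = 4.3 per hour.
Over the interval, μ = 4.3 × 3 = 12.9 (3 hours).
P(N ≥ 15) = 1 − P(N ≤ 14) ≈ 0.3147.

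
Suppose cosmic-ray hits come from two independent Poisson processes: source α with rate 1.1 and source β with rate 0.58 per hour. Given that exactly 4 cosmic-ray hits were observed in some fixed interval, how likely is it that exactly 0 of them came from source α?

Given the total, each event is independently from source α with probability p = λ_α/(λ_α+λ_β) = 1.1/1.68 ≈ 0.6548.
So K ~ Binomial(4, 1.1/1.68): P(K = 0) = C(4,0) · (1.1/1.68)^0 · (0.58/1.68)^4 ≈ 0.0142.

0.0142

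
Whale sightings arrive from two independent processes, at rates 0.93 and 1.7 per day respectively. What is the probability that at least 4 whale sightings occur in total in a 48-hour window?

Independent Poisson processes superpose: combined rate λ = 0.93 + 1.7 = 2.63 per day.
Over the interval, μ = 2.63 × 2 = 5.26 (a 48-hour window = 2 days).
P(N ≥ 4) = 1 − P(N ≤ 3) ≈ 0.7696.

0.7696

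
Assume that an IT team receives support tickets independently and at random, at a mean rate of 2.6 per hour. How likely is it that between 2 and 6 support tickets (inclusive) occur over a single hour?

0.7154

With mean μ = 2.6 per hour,
P(2 ≤ N ≤ 6) = Σ_{j=2}^{6} e^(−2.6) · 2.6^j/j! ≈ 0.7154.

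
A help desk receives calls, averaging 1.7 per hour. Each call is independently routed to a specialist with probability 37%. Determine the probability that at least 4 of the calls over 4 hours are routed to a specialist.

0.2458

Thinning: the calls that are routed to a specialist themselves form a Poisson process with rate 0.37 × 1.7 = 0.629 per hour.
Over the interval, μ = 0.629 × 4 = 2.516 (4 hours).
P(N ≥ 4) = 1 − P(N ≤ 3) ≈ 0.2458.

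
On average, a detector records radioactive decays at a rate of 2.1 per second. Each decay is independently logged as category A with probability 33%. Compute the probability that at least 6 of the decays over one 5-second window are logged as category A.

0.1378

Thinning: the decays that are logged as category A themselves form a Poisson process with rate 0.33 × 2.1 = 0.693 per second.
Over the interval, μ = 0.693 × 5 = 3.465 (a 5-second window = 5 seconds).
P(N ≥ 6) = 1 − P(N ≤ 5) ≈ 0.1378.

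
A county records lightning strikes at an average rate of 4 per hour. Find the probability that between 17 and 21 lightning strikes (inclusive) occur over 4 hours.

0.3448

Over the interval, μ = 4 × 4 = 16 (4 hours).
P(17 ≤ N ≤ 21) = Σ_{j=17}^{21} e^(−16) · 16^j/j! ≈ 0.3448.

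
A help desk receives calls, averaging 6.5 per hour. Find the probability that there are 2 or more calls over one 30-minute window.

0.8352

Over the interval, μ = 6.5 × 0.5 = 3.25 (a 30-minute window = 0.5 hours).
P(N ≥ 2) = 1 − P(N ≤ 1) = 1 − Σ_{j=0}^{1} e^(−μ) μ^j/j! ≈ 0.8352.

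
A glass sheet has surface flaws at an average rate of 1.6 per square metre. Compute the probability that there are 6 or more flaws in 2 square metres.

Over the interval, μ = 1.6 × 2 = 3.2 (2 square metres).
P(N ≥ 6) = 1 − P(N ≤ 5) = 1 − Σ_{j=0}^{5} e^(−μ) μ^j/j! ≈ 0.1054.

0.1054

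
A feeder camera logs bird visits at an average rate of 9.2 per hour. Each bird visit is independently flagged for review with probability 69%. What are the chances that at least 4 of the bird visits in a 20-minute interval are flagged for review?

0.1644

Thinning: the bird visits that are flagged for review themselves form a Poisson process with rate 0.69 × 9.2 = 6.348 per hour.
Over the interval, μ = 6.348 × 1/3 = 2.116 (a 20-minute interval = 1/3 hours).
P(N ≥ 4) = 1 − P(N ≤ 3) ≈ 0.1644.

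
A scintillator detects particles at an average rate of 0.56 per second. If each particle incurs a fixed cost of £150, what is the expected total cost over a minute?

£5040

E[N] = 0.56 × 60 = 33.6 (a minute = 60 seconds); E[cost] = 33.6 × £150 = £5040.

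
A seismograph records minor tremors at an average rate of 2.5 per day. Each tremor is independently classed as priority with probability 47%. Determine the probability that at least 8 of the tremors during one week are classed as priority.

0.5780

Thinning: the tremors that are classed as priority themselves form a Poisson process with rate 0.47 × 2.5 = 1.175 per day.
Over the interval, μ = 1.175 × 7 = 8.225 (a week = 7 days).
P(N ≥ 8) = 1 − P(N ≤ 7) ≈ 0.5780.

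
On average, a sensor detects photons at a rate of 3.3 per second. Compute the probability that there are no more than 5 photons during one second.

0.8829

With mean μ = 3.3 per second,
P(N ≤ 5) = Σ_{j=0}^{5} e^(−μ) μ^j/j! ≈ 0.8829.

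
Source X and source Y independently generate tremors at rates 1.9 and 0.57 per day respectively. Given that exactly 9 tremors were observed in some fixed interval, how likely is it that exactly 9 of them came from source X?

0.0943

Given the total, each event is independently from source X with probability p = λ_X/(λ_X+λ_Y) = 1.9/2.47 ≈ 0.7692.
So K ~ Binomial(9, 1.9/2.47): P(K = 9) = C(9,9) · (1.9/2.47)^9 · (0.57/2.47)^0 ≈ 0.0943.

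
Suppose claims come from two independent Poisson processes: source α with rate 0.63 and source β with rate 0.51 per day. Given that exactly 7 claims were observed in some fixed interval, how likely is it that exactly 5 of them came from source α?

0.2166

Given the total, each event is independently from source α with probability p = λ_α/(λ_α+λ_β) = 0.63/1.14 ≈ 0.5526.
So K ~ Binomial(7, 0.63/1.14): P(K = 5) = C(7,5) · (0.63/1.14)^5 · (0.51/1.14)^2 ≈ 0.2166.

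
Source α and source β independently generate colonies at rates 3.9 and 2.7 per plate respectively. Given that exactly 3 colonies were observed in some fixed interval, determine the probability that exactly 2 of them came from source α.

Given the total, each event is independently from source α with probability p = λ_α/(λ_α+λ_β) = 3.9/6.6 ≈ 0.5909.
So K ~ Binomial(3, 3.9/6.6): P(K = 2) = C(3,2) · (3.9/6.6)^2 · (2.7/6.6)^1 ≈ 0.4285.

0.4285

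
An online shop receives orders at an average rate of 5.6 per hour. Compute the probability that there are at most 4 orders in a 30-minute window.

Over the interval, μ = 5.6 × 0.5 = 2.8 (a 30-minute window = 0.5 hours).
P(N ≤ 4) = Σ_{j=0}^{4} e^(−μ) μ^j/j! ≈ 0.8477.

0.8477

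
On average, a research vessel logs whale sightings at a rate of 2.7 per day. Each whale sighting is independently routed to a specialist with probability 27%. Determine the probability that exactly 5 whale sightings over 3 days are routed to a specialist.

0.0468

Thinning: the whale sightings that are routed to a specialist themselves form a Poisson process with rate 0.27 × 2.7 = 0.729 per day.
Over the interval, μ = 0.729 × 3 = 2.187 (3 days).
P(N = 5) = e^(−2.187) · 2.187^5/5! ≈ 0.0468.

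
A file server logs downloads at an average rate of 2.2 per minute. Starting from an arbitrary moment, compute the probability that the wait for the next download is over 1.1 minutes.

0.0889

The wait for the next event is exponential with rate λ = 2.2 per minute.
P(T > 1.1) = e^(−λt) = e^(−2.2 × 1.1) = e^(−2.42) ≈ 0.0889.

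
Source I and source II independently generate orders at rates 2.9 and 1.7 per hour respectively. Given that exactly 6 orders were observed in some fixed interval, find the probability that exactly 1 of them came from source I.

0.0261

Given the total, each event is independently from source I with probability p = λ_I/(λ_I+λ_II) = 2.9/4.6 ≈ 0.6304.
So K ~ Binomial(6, 2.9/4.6): P(K = 1) = C(6,1) · (2.9/4.6)^1 · (1.7/4.6)^5 ≈ 0.0261.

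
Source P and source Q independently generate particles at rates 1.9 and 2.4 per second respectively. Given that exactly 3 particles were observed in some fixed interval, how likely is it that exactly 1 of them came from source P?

0.4129

Given the total, each event is independently from source P with probability p = λ_P/(λ_P+λ_Q) = 1.9/4.3 ≈ 0.4419.
So K ~ Binomial(3, 1.9/4.3): P(K = 1) = C(3,1) · (1.9/4.3)^1 · (2.4/4.3)^2 ≈ 0.4129.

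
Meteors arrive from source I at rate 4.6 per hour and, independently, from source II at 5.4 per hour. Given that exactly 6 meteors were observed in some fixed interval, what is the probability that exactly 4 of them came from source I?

Given the total, each event is independently from source I with probability p = λ_I/(λ_I+λ_II) = 4.6/10 = 0.4600.
So K ~ Binomial(6, 4.6/10): P(K = 4) = C(6,4) · (4.6/10)^4 · (5.4/10)^2 ≈ 0.1958.

0.1958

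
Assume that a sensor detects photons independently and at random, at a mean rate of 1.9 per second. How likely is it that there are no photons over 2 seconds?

0.0224

Over the interval, μ = 1.9 × 2 = 3.8 (2 seconds).
P(N = 0) = e^(−μ) μ^0/0! = e^(−3.8) · 3.8^0/1 ≈ 0.0224.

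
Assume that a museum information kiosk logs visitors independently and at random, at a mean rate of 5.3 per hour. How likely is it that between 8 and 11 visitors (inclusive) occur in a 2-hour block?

0.4560

Over the interval, μ = 5.3 × 2 = 10.6 (a 2-hour block = 2 hours).
P(8 ≤ N ≤ 11) = Σ_{j=8}^{11} e^(−10.6) · 10.6^j/j! ≈ 0.4560.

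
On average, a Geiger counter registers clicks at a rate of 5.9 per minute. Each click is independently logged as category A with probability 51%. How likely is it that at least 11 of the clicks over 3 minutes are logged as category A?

0.2972

Thinning: the clicks that are logged as category A themselves form a Poisson process with rate 0.51 × 5.9 = 3.009 per minute.
Over the interval, μ = 3.009 × 3 = 9.027 (3 minutes).
P(N ≥ 11) = 1 − P(N ≤ 10) ≈ 0.2972.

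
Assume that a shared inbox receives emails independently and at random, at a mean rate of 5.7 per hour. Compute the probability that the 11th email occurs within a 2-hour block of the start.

0.5869

Over the interval, μ = 5.7 × 2 = 11.4 (a 2-hour block = 2 hours).
The 11th arrival falls in the interval iff at least 11 events occur there: P(S_11 ≤ t) = P(N ≥ 11) = 1 − P(N ≤ 10) ≈ 0.5869.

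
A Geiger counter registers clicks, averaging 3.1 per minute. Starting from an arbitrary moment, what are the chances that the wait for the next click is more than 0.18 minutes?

The wait for the next event is exponential with rate λ = 3.1 per minute.
P(T > 0.18) = e^(−λt) = e^(−3.1 × 0.18) = e^(−0.558) ≈ 0.5724.

0.5724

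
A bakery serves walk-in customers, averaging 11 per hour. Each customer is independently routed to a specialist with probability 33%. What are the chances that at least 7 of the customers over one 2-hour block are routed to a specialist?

0.5883

Thinning: the customers that are routed to a specialist themselves form a Poisson process with rate 0.33 × 11 = 3.63 per hour.
Over the interval, μ = 3.63 × 2 = 7.26 (a 2-hour block = 2 hours).
P(N ≥ 7) = 1 − P(N ≤ 6) ≈ 0.5883.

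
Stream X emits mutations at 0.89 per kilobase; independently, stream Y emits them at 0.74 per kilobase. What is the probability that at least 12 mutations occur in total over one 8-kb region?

0.6509

Independent Poisson processes superpose: combined rate λ = 0.89 + 0.74 = 1.63 per kilobase.
Over the interval, μ = 1.63 × 8 = 13.04 (an 8-kb region = 8 kilobases).
P(N ≥ 12) = 1 − P(N ≤ 11) ≈ 0.6509.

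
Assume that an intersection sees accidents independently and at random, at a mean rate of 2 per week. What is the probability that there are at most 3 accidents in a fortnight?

Over the interval, μ = 2 × 2 = 4 (a fortnight = 2 weeks).
P(N ≤ 3) = Σ_{j=0}^{3} e^(−μ) μ^j/j! ≈ 0.4335.

0.4335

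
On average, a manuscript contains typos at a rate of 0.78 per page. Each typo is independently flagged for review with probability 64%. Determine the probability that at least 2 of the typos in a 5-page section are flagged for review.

Thinning: the typos that are flagged for review themselves form a Poisson process with rate 0.64 × 0.78 = 0.4992 per page.
Over the interval, μ = 0.4992 × 5 = 2.496 (a 5-page section = 5 pages).
P(N ≥ 2) = 1 − P(N ≤ 1) ≈ 0.7119.

0.7119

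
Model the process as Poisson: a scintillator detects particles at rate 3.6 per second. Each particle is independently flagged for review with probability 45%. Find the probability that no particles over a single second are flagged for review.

Thinning: the particles that are flagged for review themselves form a Poisson process with rate 0.45 × 3.6 = 1.62 per second.
So μ = 1.62.
P(N = 0) = e^(−1.62) · 1.62^0/0! ≈ 0.1979.

0.1979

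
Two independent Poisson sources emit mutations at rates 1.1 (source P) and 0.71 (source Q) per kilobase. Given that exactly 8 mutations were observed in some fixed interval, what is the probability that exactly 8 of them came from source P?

0.0186

Given the total, each event is independently from source P with probability p = λ_P/(λ_P+λ_Q) = 1.1/1.81 ≈ 0.6077.
So K ~ Binomial(8, 1.1/1.81): P(K = 8) = C(8,8) · (1.1/1.81)^8 · (0.71/1.81)^0 ≈ 0.0186.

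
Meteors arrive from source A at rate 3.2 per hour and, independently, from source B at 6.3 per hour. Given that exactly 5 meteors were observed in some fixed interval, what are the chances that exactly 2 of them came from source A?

0.3309

Given the total, each event is independently from source A with probability p = λ_A/(λ_A+λ_B) = 3.2/9.5 ≈ 0.3368.
So K ~ Binomial(5, 3.2/9.5): P(K = 2) = C(5,2) · (3.2/9.5)^2 · (6.3/9.5)^3 ≈ 0.3309.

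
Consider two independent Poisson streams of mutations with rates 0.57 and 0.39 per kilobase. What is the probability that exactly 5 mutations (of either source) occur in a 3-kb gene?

0.0927

Independent Poisson processes superpose: combined rate λ = 0.57 + 0.39 = 0.96 per kilobase.
Over the interval, μ = 0.96 × 3 = 2.88 (a 3-kb gene = 3 kilobases).
P(N = 5) = e^(−2.88) · 2.88^5/5! ≈ 0.0927.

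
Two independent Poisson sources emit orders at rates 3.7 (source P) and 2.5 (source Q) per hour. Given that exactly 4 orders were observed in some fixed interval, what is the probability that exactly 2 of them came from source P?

Given the total, each event is independently from source P with probability p = λ_P/(λ_P+λ_Q) = 3.7/6.2 ≈ 0.5968.
So K ~ Binomial(4, 3.7/6.2): P(K = 2) = C(4,2) · (3.7/6.2)^2 · (2.5/6.2)^2 ≈ 0.3474.

0.3474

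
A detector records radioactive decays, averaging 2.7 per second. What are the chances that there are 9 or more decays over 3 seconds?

Over the interval, μ = 2.7 × 3 = 8.1 (3 seconds).
P(N ≥ 9) = 1 − P(N ≤ 8) = 1 − Σ_{j=0}^{8} e^(−μ) μ^j/j! ≈ 0.4214.

0.4214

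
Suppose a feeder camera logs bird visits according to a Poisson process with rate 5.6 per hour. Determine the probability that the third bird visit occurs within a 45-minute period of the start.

0.7898

Over the interval, μ = 5.6 × 0.75 = 4.2 (a 45-minute period = 0.75 hours).
The third arrival falls in the interval iff at least 3 events occur there: P(S_3 ≤ t) = P(N ≥ 3) = 1 − P(N ≤ 2) ≈ 0.7898.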